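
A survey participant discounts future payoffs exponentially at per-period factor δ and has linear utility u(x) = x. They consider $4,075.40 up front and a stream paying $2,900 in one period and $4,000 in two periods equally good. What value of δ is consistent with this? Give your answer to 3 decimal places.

Present value of the stream is 2900·δ + 4000·δ². Indifference gives 2900δ + 4000δ² = 4075.40.
So 4000δ² + 2900δ − 4075.40 = 0.
The positive root is δ = [−2900 + √(2900² + 4·4000·4075.40)] / (2·4000) = (−2900 + 8580.000)/8000 ≈ 0.710.

δ ≈ 0.710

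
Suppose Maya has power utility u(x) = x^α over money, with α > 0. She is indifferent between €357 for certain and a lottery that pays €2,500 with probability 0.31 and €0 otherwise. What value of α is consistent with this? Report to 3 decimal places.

Since u(0) = 0, the lottery's EU is 0.31·2500^α.
Indifference: 357^α = 0.31·2500^α, so (357/2500)^α = 0.31.
Take logs: α = ln 0.31 / ln(357/2500) ≈ 0.60175.

α ≈ 0.602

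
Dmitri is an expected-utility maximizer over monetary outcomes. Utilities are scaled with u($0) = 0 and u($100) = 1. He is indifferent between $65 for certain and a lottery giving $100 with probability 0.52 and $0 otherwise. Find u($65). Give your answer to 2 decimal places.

0.52

u($65) equals the lottery's expected utility: 0.52·1 + 0.48·0 = 0.52.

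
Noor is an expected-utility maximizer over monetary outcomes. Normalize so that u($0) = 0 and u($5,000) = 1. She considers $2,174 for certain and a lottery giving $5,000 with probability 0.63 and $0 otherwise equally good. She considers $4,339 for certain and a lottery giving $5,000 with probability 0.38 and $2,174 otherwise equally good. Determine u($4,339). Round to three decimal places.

The first gamble pins u($2,174): it must equal 0.63·1 + 0.37·0 = 0.63.
Chaining: u($4,339) = 0.38·1.00 + 0.62·0.63 = 0.7706.

0.771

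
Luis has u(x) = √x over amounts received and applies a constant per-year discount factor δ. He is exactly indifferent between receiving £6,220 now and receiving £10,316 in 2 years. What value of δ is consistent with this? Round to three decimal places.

δ ≈ 0.881

Indifference means u(6220) = δ^2 · u(10316), so δ^2 = u(6220)/u(10316).
Since u(x) = √x, δ^2 = √(6220/10316) = 0.77650.
Hence δ = (0.77650)^(1/2) = 0.88119.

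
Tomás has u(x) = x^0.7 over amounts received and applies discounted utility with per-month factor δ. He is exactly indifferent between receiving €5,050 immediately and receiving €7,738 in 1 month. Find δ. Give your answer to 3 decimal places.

δ ≈ 0.742

Indifference means u(5050) = δ · u(7738), so δ = u(5050)/u(7738).
Since u(x) = x^0.7, δ = (5050/7738)^0.7 = 0.65262^0.7 = 0.74176.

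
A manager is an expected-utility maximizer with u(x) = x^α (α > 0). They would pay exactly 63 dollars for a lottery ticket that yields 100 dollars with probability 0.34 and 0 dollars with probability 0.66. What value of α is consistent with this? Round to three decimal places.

α ≈ 2.335

The lottery's expected utility is 0.34·u(100) + 0.66·u(0) = 0.34·100^α (since u(0) = 0 for α > 0).
Setting u(63) equal to that: 63^α = 0.34·100^α ⇒ (63/100)^α = 0.34.
Take logs: α = ln 0.34 / ln(63/100) ≈ 2.33491.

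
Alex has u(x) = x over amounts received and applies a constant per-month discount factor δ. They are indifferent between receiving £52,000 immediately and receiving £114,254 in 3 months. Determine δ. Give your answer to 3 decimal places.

Equating discounted utilities: u(52000) = δ^3·u(114254) ⇒ δ^3 = u(52000)/u(114254).
With u(x) = x: δ^3 = 52000/114254 = 0.45513.
Hence δ = (0.45513)^(1/3) = 0.76921.

δ ≈ 0.769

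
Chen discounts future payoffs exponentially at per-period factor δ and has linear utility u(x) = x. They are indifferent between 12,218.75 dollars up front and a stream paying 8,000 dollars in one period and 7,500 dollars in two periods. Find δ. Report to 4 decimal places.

δ ≈ 0.8500

Equating present values: 12218.75 = 8000δ + 7500δ².
Rearranged: 7500δ² + 8000δ − 12218.75 = 0.
δ = (−8000 + √(8000² + 4·7500·12218.75)) / (2·7500) = (−8000 + √430562500.00) / 15000 ≈ 0.8500.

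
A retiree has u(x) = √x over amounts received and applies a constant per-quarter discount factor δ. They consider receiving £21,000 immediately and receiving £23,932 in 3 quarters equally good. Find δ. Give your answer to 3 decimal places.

δ ≈ 0.978

The payoff in 3 quarters is discounted by δ^3, so u(21000) = δ^3·u(23932) and δ^3 = u(21000)/u(23932).
Since u(x) = √x, δ^3 = √(21000/23932) = 0.93674.
So δ = 0.93674^(1/3) ≈ 0.978.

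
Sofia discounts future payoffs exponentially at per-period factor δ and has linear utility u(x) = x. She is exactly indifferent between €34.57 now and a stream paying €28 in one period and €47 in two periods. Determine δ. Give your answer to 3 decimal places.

δ ≈ 0.610

The stream is worth 28δ + 47δ² today, so 28δ + 47δ² = 34.57.
So 47δ² + 28δ − 34.57 = 0.
The positive root is δ = [−28 + √(28² + 4·47·34.57)] / (2·47) = (−28 + 85.341)/94 ≈ 0.610.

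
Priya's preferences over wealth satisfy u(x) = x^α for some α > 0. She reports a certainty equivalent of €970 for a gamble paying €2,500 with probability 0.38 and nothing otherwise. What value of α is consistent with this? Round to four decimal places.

α ≈ 1.0220

Since u(0) = 0, the lottery's EU is 0.38·2500^α.
Setting u(970) equal to that: 970^α = 0.38·2500^α ⇒ (970/2500)^α = 0.38.
Take logs: α = ln 0.38 / ln(970/2500) ≈ 1.022006.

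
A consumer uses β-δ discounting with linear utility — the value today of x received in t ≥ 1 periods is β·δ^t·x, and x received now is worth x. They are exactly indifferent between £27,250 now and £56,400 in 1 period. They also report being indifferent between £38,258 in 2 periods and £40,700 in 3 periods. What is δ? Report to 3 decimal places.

δ ≈ 0.940

Both payoffs in the second observation are in the future, so β drops out: δ^2·38258 = δ^3·40700 ⇒ δ = 38258/40700 = 0.94000.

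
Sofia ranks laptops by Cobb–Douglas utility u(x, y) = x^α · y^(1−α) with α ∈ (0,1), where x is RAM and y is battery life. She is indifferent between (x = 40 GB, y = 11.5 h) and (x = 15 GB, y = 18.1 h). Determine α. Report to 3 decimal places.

Set the two utilities equal: 40^α·11.5^(1−α) = 15^α·18.1^(1−α).
Taking logs: α·ln 40 + (1−α)·ln 11.5 = α·ln 15 + (1−α)·ln 18.1, i.e. α·0.980829 = (1−α)·0.453565.
So α/(1−α) = (0.453565)/(0.980829) = 0.462430, and α = 0.462430/1.462430 ≈ 0.316.

α ≈ 0.316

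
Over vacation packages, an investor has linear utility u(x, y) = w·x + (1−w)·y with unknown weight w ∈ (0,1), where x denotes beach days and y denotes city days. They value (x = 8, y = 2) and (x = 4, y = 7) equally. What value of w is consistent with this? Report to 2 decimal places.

Indifference: w·8 + (1−w)·2 = w·4 + (1−w)·7.
w·(8−4) = (1−w)·(7−2), i.e. w·4 = (1−w)·5.
So w/(1−w) = 5/4 = 1.2500, giving w = 5/(4+5) = 0.56.

w = 0.56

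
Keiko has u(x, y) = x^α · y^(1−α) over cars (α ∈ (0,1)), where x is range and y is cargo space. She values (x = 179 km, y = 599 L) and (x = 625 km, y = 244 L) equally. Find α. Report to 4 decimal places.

α ≈ 0.4180

The Cobb–Douglas utilities coincide, so 179^α·599^(1−α) = 625^α·244^(1−α).
(179/625)^α = (244/599)^(1−α); take logs: α·ln(179/625) = (1−α)·ln(244/599), i.e. α·-1.2503658 = (1−α)·-0.8980934.
With A = -1.2503658 and B = -0.8980934: α·A = (1−α)·B, so α = B/(A+B) = -0.8980934/-2.1484592 ≈ 0.4180.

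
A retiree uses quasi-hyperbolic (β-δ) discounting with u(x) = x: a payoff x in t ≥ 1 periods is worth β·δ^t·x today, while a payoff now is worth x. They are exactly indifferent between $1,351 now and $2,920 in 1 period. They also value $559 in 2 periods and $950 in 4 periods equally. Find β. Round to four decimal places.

From the later pair, β·δ^2·559 = β·δ^4·950; dividing through, δ^2 = 559/950 = 0.58842, so δ = 0.76709.
Now use the now-vs-future pair: 1351 = β·δ·2920 gives β = 1351/(0.76709·2920) ≈ 0.6032.

β ≈ 0.6032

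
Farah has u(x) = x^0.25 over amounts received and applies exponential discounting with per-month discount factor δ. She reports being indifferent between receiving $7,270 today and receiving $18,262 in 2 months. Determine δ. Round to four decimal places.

Indifference means u(7270) = δ^2 · u(18262), so δ^2 = u(7270)/u(18262).
With u(x) = x^0.25: δ^2 = 7270^0.25/18262^0.25 = (7270/18262)^0.25 = 0.79432.
Taking the square root: δ = 0.79432^(1/2) ≈ 0.8912.

δ ≈ 0.8912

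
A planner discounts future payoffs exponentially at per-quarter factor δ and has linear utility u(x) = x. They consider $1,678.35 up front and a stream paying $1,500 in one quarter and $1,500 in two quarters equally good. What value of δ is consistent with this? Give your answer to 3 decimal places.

The stream is worth 1500δ + 1500δ² today, so 1500δ + 1500δ² = 1678.35.
That is, 1500δ² + 1500δ − 1678.35 = 0, a quadratic in δ.
The positive root is δ = [−1500 + √(1500² + 4·1500·1678.35)] / (2·1500) = (−1500 + 3510.000)/3000 ≈ 0.670.

δ ≈ 0.670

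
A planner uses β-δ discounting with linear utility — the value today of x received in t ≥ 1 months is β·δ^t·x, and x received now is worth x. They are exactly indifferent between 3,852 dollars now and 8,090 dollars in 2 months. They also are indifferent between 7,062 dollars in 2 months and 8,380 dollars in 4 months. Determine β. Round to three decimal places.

β ≈ 0.565

The second indifference involves only future payoffs, so β cancels: β·δ^2·7062 = β·δ^4·8380, giving δ^2 = 7062/8380 = 0.84272, so δ = 0.91800.
Now use the now-vs-future pair: 3852 = β·δ^2·8090 gives β = 3852/(0.84272·8090) ≈ 0.565.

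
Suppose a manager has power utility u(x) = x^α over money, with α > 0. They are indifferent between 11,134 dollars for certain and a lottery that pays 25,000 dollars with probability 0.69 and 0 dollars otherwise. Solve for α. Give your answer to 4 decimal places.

The lottery's expected utility is 0.69·u(25000) + 0.31·u(0) = 0.69·25000^α (since u(0) = 0 for α > 0).
Indifference: 11134^α = 0.69·25000^α, so (11134/25000)^α = 0.69.
α = ln(0.69) / ln(11134/25000) = -0.3710637/-0.8088723 ≈ 0.4587.

α ≈ 0.4587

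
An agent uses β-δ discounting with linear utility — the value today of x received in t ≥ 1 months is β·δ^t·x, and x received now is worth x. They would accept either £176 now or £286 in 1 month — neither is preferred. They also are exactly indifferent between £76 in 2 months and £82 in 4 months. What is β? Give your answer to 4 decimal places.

From the later pair, β·δ^2·76 = β·δ^4·82; dividing through, δ^2 = 76/82 = 0.92683, so δ = 0.96272.
Substituting δ into 176 = β·δ·286: β = 176/(275.338) ≈ 0.6392.

β ≈ 0.6392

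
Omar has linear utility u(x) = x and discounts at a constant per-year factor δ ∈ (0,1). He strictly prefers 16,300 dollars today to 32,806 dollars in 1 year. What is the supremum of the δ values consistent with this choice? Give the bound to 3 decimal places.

The preference means 16300 > δ·32806.
So δ < 16300/32806 = 0.49686.

δ < 0.497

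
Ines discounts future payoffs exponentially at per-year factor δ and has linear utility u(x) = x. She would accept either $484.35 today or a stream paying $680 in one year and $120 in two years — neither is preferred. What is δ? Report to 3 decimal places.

Present value of the stream is 680·δ + 120·δ². Indifference gives 680δ + 120δ² = 484.35.
So 120δ² + 680δ − 484.35 = 0.
The positive root is δ = [−680 + √(680² + 4·120·484.35)] / (2·120) = (−680 + 833.599)/240 ≈ 0.640.

δ ≈ 0.640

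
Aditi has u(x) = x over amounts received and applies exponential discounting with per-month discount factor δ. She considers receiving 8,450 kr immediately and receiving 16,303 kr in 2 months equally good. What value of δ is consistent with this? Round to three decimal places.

Indifference means u(8450) = δ^2 · u(16303), so δ^2 = u(8450)/u(16303).
With u(x) = x: δ^2 = 8450/16303 = 0.51831.
Hence δ = (0.51831)^(1/2) = 0.71994.

δ ≈ 0.720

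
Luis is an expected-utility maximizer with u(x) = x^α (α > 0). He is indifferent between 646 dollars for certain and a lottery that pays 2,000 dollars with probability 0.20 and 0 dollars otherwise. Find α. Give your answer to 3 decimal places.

α ≈ 1.424

The lottery's expected utility is 0.20·u(2000) + 0.80·u(0) = 0.20·2000^α (since u(0) = 0 for α > 0).
Setting u(646) equal to that: 646^α = 0.20·2000^α ⇒ (646/2000)^α = 0.20.
Taking logs: α·ln(646/2000) = ln(0.20), so α = -1.609438 / -1.130103 ≈ 1.424.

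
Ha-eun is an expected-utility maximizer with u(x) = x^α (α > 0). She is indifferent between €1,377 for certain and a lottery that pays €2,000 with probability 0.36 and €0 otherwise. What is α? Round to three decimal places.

α ≈ 2.737

Since u(0) = 0, the lottery's EU is 0.36·2000^α.
Setting u(1377) equal to that: 1377^α = 0.36·2000^α ⇒ (1377/2000)^α = 0.36.
α = ln(0.36) / ln(1377/2000) = -1.021651/-0.373240 ≈ 2.737.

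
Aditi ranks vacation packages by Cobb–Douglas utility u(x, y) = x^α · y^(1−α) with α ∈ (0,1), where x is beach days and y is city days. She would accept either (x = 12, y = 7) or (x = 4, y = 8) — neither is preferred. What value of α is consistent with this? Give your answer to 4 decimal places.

Set the two utilities equal: 12^α·7^(1−α) = 4^α·8^(1−α).
Taking logs: α·ln 12 + (1−α)·ln 7 = α·ln 4 + (1−α)·ln 8, i.e. α·1.0986123 = (1−α)·0.1335314.
With A = 1.0986123 and B = 0.1335314: α·A = (1−α)·B, so α = B/(A+B) = 0.1335314/1.2321437 ≈ 0.1084.

α ≈ 0.1084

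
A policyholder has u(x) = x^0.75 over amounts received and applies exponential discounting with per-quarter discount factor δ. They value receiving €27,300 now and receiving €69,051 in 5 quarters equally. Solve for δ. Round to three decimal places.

Equating discounted utilities: u(27300) = δ^5·u(69051) ⇒ δ^5 = u(27300)/u(69051).
Since u(x) = x^0.75, δ^5 = (27300/69051)^0.75 = 0.39536^0.75 = 0.49859.
Taking the 5th root: δ = 0.49859^(1/5) ≈ 0.870.

δ ≈ 0.870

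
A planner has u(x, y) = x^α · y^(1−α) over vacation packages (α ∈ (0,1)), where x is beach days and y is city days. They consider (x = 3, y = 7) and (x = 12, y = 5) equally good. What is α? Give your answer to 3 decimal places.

The Cobb–Douglas utilities coincide, so 3^α·7^(1−α) = 12^α·5^(1−α).
(3/12)^α = (5/7)^(1−α); take logs: α·ln(3/12) = (1−α)·ln(5/7), i.e. α·-1.386294 = (1−α)·-0.336472.
With A = -1.386294 and B = -0.336472: α·A = (1−α)·B, so α = B/(A+B) = -0.336472/-1.722766 ≈ 0.195.

α ≈ 0.195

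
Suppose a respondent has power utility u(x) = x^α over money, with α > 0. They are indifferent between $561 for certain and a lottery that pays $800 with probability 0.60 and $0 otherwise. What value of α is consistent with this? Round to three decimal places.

EU(lottery) = 0.60·800^α + 0.40·0 = 0.60·800^α.
Setting u(561) equal to that: 561^α = 0.60·800^α ⇒ (561/800)^α = 0.60.
α = ln(0.60) / ln(561/800) = -0.510826/-0.354891 ≈ 1.439.

α ≈ 1.439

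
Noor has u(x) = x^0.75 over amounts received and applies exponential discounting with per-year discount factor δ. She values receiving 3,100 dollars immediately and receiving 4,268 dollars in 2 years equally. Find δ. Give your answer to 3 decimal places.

δ ≈ 0.887

Equating discounted utilities: u(3100) = δ^2·u(4268) ⇒ δ^2 = u(3100)/u(4268).
Since u(x) = x^0.75, δ^2 = (3100/4268)^0.75 = 0.72634^0.75 = 0.78678.
So δ = 0.78678^(1/2) ≈ 0.887.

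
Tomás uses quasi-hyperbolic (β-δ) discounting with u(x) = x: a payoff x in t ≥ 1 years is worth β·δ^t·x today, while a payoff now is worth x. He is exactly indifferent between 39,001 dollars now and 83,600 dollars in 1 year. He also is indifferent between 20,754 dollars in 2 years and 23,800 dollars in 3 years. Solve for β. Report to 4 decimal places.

β ≈ 0.5350

The second indifference involves only future payoffs, so β cancels: β·δ^2·20754 = β·δ^3·23800, giving δ = 20754/23800 = 0.87202.
The first indifference: 39001 = β·δ·83600, so β = 39001/(δ·83600) = 39001/(0.87202·83600) ≈ 0.5350.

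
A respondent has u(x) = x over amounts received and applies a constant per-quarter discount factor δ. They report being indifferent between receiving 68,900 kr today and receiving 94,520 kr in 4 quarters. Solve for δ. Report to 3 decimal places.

δ ≈ 0.924

Indifference means u(68900) = δ^4 · u(94520), so δ^4 = u(68900)/u(94520).
With u(x) = x: δ^4 = 68900/94520 = 0.72895.
Hence δ = (0.72895)^(1/4) = 0.92400.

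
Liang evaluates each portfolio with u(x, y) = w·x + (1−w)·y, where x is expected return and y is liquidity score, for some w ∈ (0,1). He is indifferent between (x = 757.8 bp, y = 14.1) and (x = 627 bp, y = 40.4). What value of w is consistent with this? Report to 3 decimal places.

w = 0.167

Indifference: w·757.8 + (1−w)·14.1 = w·627 + (1−w)·40.4.
Rearranging, 130.8·w − 26.3·(1−w) = 0.
So w/(1−w) = 26.3/130.8 = 0.2011, giving w = 26.3/(130.8+26.3) = 0.167.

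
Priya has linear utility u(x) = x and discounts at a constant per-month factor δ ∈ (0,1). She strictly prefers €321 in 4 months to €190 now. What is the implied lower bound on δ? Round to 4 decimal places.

The preference means 190 < δ^4·321.
Dividing by 321: δ^4 > 0.59190. Both sides are positive, so the 4th root keeps the direction.
δ > (190/321)^(1/4) ≈ 0.8771.

δ > 0.8771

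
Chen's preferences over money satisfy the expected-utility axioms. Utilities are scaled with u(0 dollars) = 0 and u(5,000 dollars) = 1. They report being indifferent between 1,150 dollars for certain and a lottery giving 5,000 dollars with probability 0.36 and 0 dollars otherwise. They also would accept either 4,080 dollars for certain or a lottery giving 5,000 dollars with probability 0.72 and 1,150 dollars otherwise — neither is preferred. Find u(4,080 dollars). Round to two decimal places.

First, u(1,150 dollars) = 0.36·u(5,000 dollars) + 0.64·u(0 dollars) = 0.36.
Then u(4,080 dollars) = 0.72·u(5,000 dollars) + 0.28·u(1,150 dollars) = 0.72·1.00 + 0.28·0.36 = 0.8208.

0.82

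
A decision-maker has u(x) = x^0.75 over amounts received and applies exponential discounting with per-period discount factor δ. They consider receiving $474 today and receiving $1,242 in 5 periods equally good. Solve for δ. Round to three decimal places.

δ ≈ 0.865

The payoff in 5 periods is discounted by δ^5, so u(474) = δ^5·u(1242) and δ^5 = u(474)/u(1242).
Since u(x) = x^0.75, δ^5 = (474/1242)^0.75 = 0.38164^0.75 = 0.48556.
Taking the 5th root: δ = 0.48556^(1/5) ≈ 0.865.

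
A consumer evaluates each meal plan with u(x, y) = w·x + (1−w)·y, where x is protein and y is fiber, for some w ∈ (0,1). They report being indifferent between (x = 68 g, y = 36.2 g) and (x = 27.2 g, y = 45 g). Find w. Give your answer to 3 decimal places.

Indifference: w·68 + (1−w)·36.2 = w·27.2 + (1−w)·45.
Rearranging, 40.8·w − 8.8·(1−w) = 0.
The marginal rate of substitution is 8.8/40.8, so w = 8.8/(40.8+8.8) = 0.177.

w = 0.177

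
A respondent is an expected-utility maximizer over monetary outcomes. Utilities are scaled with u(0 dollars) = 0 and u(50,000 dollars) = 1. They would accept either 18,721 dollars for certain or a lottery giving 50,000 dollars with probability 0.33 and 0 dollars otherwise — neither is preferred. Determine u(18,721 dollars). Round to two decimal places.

0.33

u(18,721 dollars) equals the lottery's expected utility: 0.33·1 + 0.67·0 = 0.33.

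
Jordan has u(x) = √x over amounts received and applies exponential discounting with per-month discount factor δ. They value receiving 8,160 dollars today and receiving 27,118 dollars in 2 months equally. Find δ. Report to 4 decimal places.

The payoff in 2 months is discounted by δ^2, so u(8160) = δ^2·u(27118) and δ^2 = u(8160)/u(27118).
Since u(x) = √x, δ^2 = √(8160/27118) = 0.54855.
So δ = 0.54855^(1/2) ≈ 0.7406.

δ ≈ 0.7406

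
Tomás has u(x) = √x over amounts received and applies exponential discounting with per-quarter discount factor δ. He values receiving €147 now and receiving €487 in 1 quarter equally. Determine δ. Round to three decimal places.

δ ≈ 0.549

The payoff in 1 quarter is discounted by δ, so u(147) = δ·u(487) and δ = u(147)/u(487).
Since u(x) = √x, δ = √(147/487) = 0.54941.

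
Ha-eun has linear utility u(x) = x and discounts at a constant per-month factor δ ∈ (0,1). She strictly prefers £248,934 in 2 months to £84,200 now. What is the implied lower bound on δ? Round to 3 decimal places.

δ > 0.582

Comparing present values: 84200 < δ^2·248934.
Hence δ^2 > 84200/248934 = 0.33824, and x ↦ x^(1/2) is increasing on (0,∞).
δ > (84200/248934)^(1/2) ≈ 0.582.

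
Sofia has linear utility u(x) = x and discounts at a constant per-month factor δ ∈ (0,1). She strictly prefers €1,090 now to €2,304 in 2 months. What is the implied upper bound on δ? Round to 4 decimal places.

δ < 0.6878

The preference means 1090 > δ^2·2304.
Hence δ^2 < 1090/2304 = 0.47309, and x ↦ x^(1/2) is increasing on (0,∞).
δ < (1090/2304)^(1/2) ≈ 0.6878.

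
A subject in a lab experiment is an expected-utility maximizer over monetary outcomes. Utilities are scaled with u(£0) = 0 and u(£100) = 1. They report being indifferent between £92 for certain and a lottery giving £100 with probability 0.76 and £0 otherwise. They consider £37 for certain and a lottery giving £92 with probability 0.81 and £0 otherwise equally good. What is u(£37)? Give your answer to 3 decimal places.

0.616

First, u(£92) = 0.76·u(£100) + 0.24·u(£0) = 0.76.
Then u(£37) = 0.81·u(£92) + 0.19·u(£0) = 0.81·0.76 + 0.19·0.00 = 0.6156.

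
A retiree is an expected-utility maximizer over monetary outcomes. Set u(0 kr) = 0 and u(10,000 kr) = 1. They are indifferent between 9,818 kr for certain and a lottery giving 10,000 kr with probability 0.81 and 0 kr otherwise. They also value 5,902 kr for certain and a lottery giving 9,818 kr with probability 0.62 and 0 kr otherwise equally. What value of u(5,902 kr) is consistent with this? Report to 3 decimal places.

0.502

From the first indifference, u(9,818 kr) = 0.81·u(10,000 kr) + 0.19·u(0 kr) = 0.81·1 + 0.19·0 = 0.81.
Then u(5,902 kr) = 0.62·u(9,818 kr) + 0.38·u(0 kr) = 0.62·0.81 + 0.38·0.00 = 0.5022.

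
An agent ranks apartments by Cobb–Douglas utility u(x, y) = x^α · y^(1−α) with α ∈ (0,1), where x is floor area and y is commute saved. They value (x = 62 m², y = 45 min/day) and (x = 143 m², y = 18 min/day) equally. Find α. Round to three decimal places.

Set the two utilities equal: 62^α·45^(1−α) = 143^α·18^(1−α).
Rearrange to (62/143)^α = (18/45)^(1−α) and take logs: α·-0.835710 = (1−α)·-0.916291.
Thus α·(-1.752001) = -0.916291, so α = -0.916291/-1.752001 ≈ 0.523.

α ≈ 0.523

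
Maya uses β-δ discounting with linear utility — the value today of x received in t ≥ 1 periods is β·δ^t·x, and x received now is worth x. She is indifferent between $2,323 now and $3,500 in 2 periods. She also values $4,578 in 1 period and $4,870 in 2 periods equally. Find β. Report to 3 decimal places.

β ≈ 0.751

From the later pair, β·δ^1·4578 = β·δ^2·4870; dividing through, δ = 4578/4870 = 0.94004.
Substituting δ into 2323 = β·δ^2·3500: β = 2323/(3092.870) ≈ 0.751.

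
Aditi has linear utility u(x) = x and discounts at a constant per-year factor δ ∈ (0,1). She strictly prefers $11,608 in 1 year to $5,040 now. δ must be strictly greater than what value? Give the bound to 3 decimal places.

Under u(x) = x this choice says 5040 < δ·11608.
Dividing through by 11608 gives δ > 0.43418.

δ > 0.434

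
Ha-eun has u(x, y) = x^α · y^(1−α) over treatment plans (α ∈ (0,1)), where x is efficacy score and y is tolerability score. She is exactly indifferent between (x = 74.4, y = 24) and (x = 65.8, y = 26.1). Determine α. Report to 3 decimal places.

The Cobb–Douglas utilities coincide, so 74.4^α·24^(1−α) = 65.8^α·26.1^(1−α).
Taking logs: α·ln 74.4 + (1−α)·ln 24 = α·ln 65.8 + (1−α)·ln 26.1, i.e. α·0.122836 = (1−α)·0.083881.
Thus α·(0.206717) = 0.083881, so α = 0.083881/0.206717 ≈ 0.406.

α ≈ 0.406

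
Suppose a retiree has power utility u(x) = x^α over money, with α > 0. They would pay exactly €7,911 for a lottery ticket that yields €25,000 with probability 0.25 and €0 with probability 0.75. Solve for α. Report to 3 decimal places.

α ≈ 1.205

The lottery's expected utility is 0.25·u(25000) + 0.75·u(0) = 0.25·25000^α (since u(0) = 0 for α > 0).
Setting u(7911) equal to that: 7911^α = 0.25·25000^α ⇒ (7911/25000)^α = 0.25.
Taking logs: α·ln(7911/25000) = ln(0.25), so α = -1.386294 / -1.150622 ≈ 1.205.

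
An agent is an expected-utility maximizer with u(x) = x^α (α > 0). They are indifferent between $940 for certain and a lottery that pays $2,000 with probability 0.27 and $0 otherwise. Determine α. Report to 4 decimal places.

α ≈ 1.7342

Since u(0) = 0, the lottery's EU is 0.27·2000^α.
Equating: 940^α = 0.27·2000^α, i.e. 0.4700^α = 0.27.
Take logs: α = ln 0.27 / ln(940/2000) ≈ 1.734164.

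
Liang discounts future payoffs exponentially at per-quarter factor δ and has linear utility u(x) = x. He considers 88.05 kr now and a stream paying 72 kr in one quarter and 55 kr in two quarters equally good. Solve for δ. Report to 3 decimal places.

Equating present values: 88.05 = 72δ + 55δ².
Rearranged: 55δ² + 72δ − 88.05 = 0.
By the quadratic formula (taking the positive root), δ = (−72 + √24555.00) / 110 ≈ 0.770.

δ ≈ 0.770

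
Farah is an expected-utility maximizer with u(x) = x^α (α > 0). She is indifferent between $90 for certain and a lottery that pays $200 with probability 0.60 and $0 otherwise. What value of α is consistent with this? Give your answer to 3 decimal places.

The lottery's expected utility is 0.60·u(200) + 0.40·u(0) = 0.60·200^α (since u(0) = 0 for α > 0).
Setting u(90) equal to that: 90^α = 0.60·200^α ⇒ (90/200)^α = 0.60.
Taking logs: α·ln(90/200) = ln(0.60), so α = -0.510826 / -0.798508 ≈ 0.640.

α ≈ 0.640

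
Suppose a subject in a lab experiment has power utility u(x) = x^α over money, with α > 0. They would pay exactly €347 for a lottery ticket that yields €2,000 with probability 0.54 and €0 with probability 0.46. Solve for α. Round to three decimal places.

EU(lottery) = 0.54·2000^α + 0.46·0 = 0.54·2000^α.
Equating: 347^α = 0.54·2000^α, i.e. 0.1735^α = 0.54.
Taking logs: α·ln(347/2000) = ln(0.54), so α = -0.616186 / -1.751578 ≈ 0.352.

α ≈ 0.352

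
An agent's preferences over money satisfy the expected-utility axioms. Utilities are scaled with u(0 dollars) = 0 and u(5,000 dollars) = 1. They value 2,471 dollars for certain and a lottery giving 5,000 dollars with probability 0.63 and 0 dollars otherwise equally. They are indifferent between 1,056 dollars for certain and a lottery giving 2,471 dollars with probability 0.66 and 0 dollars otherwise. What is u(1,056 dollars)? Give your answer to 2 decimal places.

From the first indifference, u(2,471 dollars) = 0.63·u(5,000 dollars) + 0.37·u(0 dollars) = 0.63·1 + 0.37·0 = 0.63.
The second indifference gives u(1,056 dollars) = 0.66·u(2,471 dollars) + 0.34·u(0 dollars) = 0.66·0.63 + 0.34·0.00 = 0.4158.

0.42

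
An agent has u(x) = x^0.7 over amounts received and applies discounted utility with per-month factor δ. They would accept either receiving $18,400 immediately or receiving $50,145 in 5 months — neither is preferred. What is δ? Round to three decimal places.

The payoff in 5 months is discounted by δ^5, so u(18400) = δ^5·u(50145) and δ^5 = u(18400)/u(50145).
With u(x) = x^0.7: δ^5 = 18400^0.7/50145^0.7 = (18400/50145)^0.7 = 0.49569.
Taking the 5th root: δ = 0.49569^(1/5) ≈ 0.869.

δ ≈ 0.869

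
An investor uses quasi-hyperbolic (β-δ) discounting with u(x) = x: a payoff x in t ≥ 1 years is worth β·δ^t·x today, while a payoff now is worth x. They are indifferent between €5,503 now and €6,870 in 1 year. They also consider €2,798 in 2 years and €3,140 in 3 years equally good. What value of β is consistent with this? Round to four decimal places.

From the later pair, β·δ^2·2798 = β·δ^3·3140; dividing through, δ = 2798/3140 = 0.89108.
Now use the now-vs-future pair: 5503 = β·δ·6870 gives β = 5503/(0.89108·6870) ≈ 0.8989.

β ≈ 0.8989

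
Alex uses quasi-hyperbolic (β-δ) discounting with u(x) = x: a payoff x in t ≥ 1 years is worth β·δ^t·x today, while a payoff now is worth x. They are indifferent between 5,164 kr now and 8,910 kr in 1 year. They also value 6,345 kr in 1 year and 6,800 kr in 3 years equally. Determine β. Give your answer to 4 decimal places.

β ≈ 0.6000

Both payoffs in the second observation are in the future, so β drops out: δ^1·6345 = δ^3·6800 ⇒ δ^2 = 6345/6800 = 0.93309, so δ = 0.96596.
The first indifference: 5164 = β·δ·8910, so β = 5164/(δ·8910) = 5164/(0.96596·8910) ≈ 0.6000.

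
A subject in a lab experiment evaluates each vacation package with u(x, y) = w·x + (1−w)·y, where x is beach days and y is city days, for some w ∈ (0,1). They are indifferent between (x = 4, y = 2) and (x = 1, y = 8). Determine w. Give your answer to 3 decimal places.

Equating utilities: w·4 + (1−w)·2 = w·1 + (1−w)·8.
Rearranging, 3·w − 6·(1−w) = 0.
So w/(1−w) = 6/3 = 2.0000, giving w = 6/(3+6) = 0.667.

w = 0.667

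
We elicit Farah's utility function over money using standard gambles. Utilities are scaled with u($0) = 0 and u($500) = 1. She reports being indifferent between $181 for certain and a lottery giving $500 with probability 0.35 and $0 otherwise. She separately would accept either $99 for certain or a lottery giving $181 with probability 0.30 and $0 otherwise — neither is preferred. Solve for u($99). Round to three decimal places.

0.105

First, u($181) = 0.35·u($500) + 0.65·u($0) = 0.35.
Chaining: u($99) = 0.30·0.35 + 0.70·0.00 = 0.1050.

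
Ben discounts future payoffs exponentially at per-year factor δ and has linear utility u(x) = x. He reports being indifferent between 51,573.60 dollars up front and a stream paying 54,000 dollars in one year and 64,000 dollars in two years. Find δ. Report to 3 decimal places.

Present value of the stream is 54000·δ + 64000·δ². Indifference gives 54000δ + 64000δ² = 51573.60.
That is, 64000δ² + 54000δ − 51573.60 = 0, a quadratic in δ.
δ = (−54000 + √(54000² + 4·64000·51573.60)) / (2·64000) = (−54000 + √16118841600.00) / 128000 ≈ 0.570.

δ ≈ 0.570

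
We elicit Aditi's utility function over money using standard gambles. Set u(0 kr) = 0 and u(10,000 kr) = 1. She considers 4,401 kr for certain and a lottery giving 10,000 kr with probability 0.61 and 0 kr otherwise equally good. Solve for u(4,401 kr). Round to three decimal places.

0.610

By the standard-gamble method, u(4,401 kr) is just the indifference probability on the best outcome: 0.61.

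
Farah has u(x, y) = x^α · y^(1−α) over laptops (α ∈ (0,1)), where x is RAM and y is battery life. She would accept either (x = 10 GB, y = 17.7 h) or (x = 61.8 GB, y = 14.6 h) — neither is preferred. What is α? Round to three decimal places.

Indifference: 10^α · 17.7^(1−α) = 61.8^α · 14.6^(1−α).
Taking logs: α·ln 10 + (1−α)·ln 17.7 = α·ln 61.8 + (1−α)·ln 14.6, i.e. α·-1.821318 = (1−α)·-0.192543.
So α/(1−α) = (-0.192543)/(-1.821318) = 0.105716, and α = 0.105716/1.105716 ≈ 0.096.

α ≈ 0.096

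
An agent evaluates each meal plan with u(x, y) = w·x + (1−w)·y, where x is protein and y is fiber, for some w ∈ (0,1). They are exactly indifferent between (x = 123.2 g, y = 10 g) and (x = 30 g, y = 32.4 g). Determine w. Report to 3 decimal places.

u(123.2,10) = u(30,32.4) means w·123.2 + (1−w)·10 = w·30 + (1−w)·32.4.
w·(123.2−30) = (1−w)·(32.4−10), i.e. w·93.2 = (1−w)·22.4.
Hence w = 22.4/(93.2+22.4) = 22.4/115.6 = 0.194.

w = 0.194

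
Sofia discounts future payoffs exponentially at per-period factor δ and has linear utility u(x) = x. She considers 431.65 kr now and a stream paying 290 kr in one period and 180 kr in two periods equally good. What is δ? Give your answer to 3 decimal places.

Equating present values: 431.65 = 290δ + 180δ².
So 180δ² + 290δ − 431.65 = 0.
The positive root is δ = [−290 + √(290² + 4·180·431.65)] / (2·180) = (−290 + 628.401)/360 ≈ 0.940.

δ ≈ 0.940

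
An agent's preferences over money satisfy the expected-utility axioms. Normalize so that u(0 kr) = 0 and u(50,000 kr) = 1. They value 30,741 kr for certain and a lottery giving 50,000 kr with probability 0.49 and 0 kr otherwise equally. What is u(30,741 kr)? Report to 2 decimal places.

0.49

The indifference gives u(30,741 kr) = 0.49·u(50,000 kr) + 0.51·u(0 kr) = 0.49·1 + 0.51·0 = 0.49.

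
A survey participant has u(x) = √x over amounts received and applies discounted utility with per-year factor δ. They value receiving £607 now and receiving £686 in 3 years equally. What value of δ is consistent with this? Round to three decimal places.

δ ≈ 0.980

Equating discounted utilities: u(607) = δ^3·u(686) ⇒ δ^3 = u(607)/u(686).
With u(x) = √x: δ^3 = √607/√686 = √(607/686) = 0.94066.
Taking the cube root: δ = 0.94066^(1/3) ≈ 0.980.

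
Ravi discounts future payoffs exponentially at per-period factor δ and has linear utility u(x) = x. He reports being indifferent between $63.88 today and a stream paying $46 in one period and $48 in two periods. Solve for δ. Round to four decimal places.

δ ≈ 0.7700

Equating present values: 63.88 = 46δ + 48δ².
That is, 48δ² + 46δ − 63.88 = 0, a quadratic in δ.
δ = (−46 + √(46² + 4·48·63.88)) / (2·48) = (−46 + √14380.96) / 96 ≈ 0.7700.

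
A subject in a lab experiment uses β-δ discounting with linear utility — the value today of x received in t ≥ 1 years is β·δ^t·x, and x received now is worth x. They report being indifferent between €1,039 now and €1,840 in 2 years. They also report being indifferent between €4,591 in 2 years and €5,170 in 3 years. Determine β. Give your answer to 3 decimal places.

β ≈ 0.716

The second indifference involves only future payoffs, so β cancels: β·δ^2·4591 = β·δ^3·5170, giving δ = 4591/5170 = 0.88801.
Substituting δ into 1039 = β·δ^2·1840: β = 1039/(1450.946) ≈ 0.716.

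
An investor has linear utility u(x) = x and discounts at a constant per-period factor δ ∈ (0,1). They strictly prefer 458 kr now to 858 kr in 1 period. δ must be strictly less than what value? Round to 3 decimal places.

Comparing present values: 458 > δ·858.
Dividing through by 858 gives δ < 0.53380.

δ < 0.534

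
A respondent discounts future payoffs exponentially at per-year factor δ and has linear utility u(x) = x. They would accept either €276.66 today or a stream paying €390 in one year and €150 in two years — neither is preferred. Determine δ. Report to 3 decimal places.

The stream is worth 390δ + 150δ² today, so 390δ + 150δ² = 276.66.
Rearranged: 150δ² + 390δ − 276.66 = 0.
The positive root is δ = [−390 + √(390² + 4·150·276.66)] / (2·150) = (−390 + 564.000)/300 ≈ 0.580.

δ ≈ 0.580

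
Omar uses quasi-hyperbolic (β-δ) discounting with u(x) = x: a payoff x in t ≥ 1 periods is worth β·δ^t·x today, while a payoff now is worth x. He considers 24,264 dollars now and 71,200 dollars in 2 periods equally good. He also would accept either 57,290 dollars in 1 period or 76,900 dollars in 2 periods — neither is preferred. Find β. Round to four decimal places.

β ≈ 0.6140

The second indifference involves only future payoffs, so β cancels: β·δ^1·57290 = β·δ^2·76900, giving δ = 57290/76900 = 0.74499.
Now use the now-vs-future pair: 24264 = β·δ^2·71200 gives β = 24264/(0.55502·71200) ≈ 0.6140.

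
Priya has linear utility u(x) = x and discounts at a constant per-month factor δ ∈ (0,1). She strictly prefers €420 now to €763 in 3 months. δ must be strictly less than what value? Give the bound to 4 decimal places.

δ < 0.8195

Under u(x) = x this choice says 420 > δ^3·763.
So δ^3 < 420/763 = 0.55046; taking the cube root of both positive sides preserves the inequality.
δ < 0.55046^(1/3) = 0.8195.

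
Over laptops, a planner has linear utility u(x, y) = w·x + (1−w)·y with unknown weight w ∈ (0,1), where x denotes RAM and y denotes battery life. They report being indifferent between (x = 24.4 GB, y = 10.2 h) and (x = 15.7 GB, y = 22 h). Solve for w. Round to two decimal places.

u(24.4,10.2) = u(15.7,22) means w·24.4 + (1−w)·10.2 = w·15.7 + (1−w)·22.
Collecting terms: w·8.7 = (1−w)·11.8.
The marginal rate of substitution is 11.8/8.7, so w = 11.8/(8.7+11.8) = 0.58.

w = 0.58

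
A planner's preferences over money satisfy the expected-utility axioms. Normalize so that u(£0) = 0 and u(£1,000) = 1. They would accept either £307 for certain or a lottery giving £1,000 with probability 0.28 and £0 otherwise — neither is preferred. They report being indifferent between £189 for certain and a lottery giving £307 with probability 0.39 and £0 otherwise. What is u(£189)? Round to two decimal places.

The first gamble pins u(£307): it must equal 0.28·1 + 0.72·0 = 0.28.
The second indifference gives u(£189) = 0.39·u(£307) + 0.61·u(£0) = 0.39·0.28 + 0.61·0.00 = 0.1092.

0.11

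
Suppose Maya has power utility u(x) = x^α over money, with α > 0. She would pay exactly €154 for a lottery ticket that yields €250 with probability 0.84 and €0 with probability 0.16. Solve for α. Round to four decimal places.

α ≈ 0.3599

Since u(0) = 0, the lottery's EU is 0.84·250^α.
Setting u(154) equal to that: 154^α = 0.84·250^α ⇒ (154/250)^α = 0.84.
Take logs: α = ln 0.84 / ln(154/250) ≈ 0.359856.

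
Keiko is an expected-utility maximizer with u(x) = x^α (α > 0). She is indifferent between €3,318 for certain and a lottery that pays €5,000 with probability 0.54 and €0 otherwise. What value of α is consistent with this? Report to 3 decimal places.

Since u(0) = 0, the lottery's EU is 0.54·5000^α.
Setting u(3318) equal to that: 3318^α = 0.54·5000^α ⇒ (3318/5000)^α = 0.54.
Taking logs: α·ln(3318/5000) = ln(0.54), so α = -0.616186 / -0.410076 ≈ 1.503.

α ≈ 1.503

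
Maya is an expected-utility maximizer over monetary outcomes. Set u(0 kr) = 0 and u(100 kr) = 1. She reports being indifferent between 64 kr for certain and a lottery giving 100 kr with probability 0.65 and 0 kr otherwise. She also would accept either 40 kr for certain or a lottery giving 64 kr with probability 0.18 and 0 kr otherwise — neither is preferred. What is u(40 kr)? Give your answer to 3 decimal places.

First, u(64 kr) = 0.65·u(100 kr) + 0.35·u(0 kr) = 0.65.
Then u(40 kr) = 0.18·u(64 kr) + 0.82·u(0 kr) = 0.18·0.65 + 0.82·0.00 = 0.1170.

0.117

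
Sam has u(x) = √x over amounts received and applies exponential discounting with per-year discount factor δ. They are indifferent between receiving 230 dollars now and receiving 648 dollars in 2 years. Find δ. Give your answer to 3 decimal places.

Indifference means u(230) = δ^2 · u(648), so δ^2 = u(230)/u(648).
Since u(x) = √x, δ^2 = √(230/648) = 0.59577.
Taking the square root: δ = 0.59577^(1/2) ≈ 0.772.

δ ≈ 0.772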